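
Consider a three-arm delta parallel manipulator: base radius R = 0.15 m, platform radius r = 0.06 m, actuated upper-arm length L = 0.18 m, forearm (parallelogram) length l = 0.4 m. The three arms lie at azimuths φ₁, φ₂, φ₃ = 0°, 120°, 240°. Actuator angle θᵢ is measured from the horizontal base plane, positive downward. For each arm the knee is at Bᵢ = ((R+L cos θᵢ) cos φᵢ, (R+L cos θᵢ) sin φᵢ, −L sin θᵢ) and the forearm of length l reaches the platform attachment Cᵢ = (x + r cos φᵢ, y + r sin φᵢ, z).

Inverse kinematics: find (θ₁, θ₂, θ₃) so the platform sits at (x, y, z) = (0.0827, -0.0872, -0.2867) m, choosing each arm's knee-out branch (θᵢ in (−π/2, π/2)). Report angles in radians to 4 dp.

rotate P by −φ1: (0.0827, -0.0872, -0.2867)
  A cos θ + B sin θ = C:  0.0073·cos θ + -0.2867·sin θ = 0.1048
  θ1 = atan2(B,A) + arccos(C/0.2868) = -0.3488
arm 2 (φ=120.0°): x'=-0.1169, y'=-0.0280
  e−x'=0.2069;  (l²−L²−(e−x')²−y'²−z²)/2L = 0.0051
  γ=atan2(-0.2867,0.2069)=-0.9458;  ψ=arccos(0.0143)=1.5565;  θ2=γ+ψ≈0.6107
rotate P by −φ3: (0.0342, 0.1152, -0.2867)
  A cos θ + B sin θ = C:  0.0558·cos θ + -0.2867·sin θ = 0.0806
  θ3 = atan2(B,A) + arccos(C/0.2921) = -0.0872

θ₁ = -0.3488, θ₂ = 0.6107, θ₃ = -0.0872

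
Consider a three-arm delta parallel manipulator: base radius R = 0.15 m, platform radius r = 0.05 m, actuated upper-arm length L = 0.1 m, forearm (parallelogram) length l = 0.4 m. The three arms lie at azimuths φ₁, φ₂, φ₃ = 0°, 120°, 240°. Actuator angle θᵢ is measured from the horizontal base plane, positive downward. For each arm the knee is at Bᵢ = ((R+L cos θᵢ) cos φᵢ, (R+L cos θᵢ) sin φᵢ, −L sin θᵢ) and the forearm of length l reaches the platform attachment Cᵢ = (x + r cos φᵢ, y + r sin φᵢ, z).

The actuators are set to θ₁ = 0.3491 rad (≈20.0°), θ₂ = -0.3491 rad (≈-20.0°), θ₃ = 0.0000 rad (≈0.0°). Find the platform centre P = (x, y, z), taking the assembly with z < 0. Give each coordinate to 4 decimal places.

arm 1 at φ=0.0°: e+L cos θ1 = 0.1940;  centre 1 = (0.1940, 0.0000, -0.0342)
arm 2 at φ=120.0°: e+L cos θ2 = 0.1940;  centre 2 = (-0.0970, 0.1680, 0.0342)
centre 3 = (0.2000·cos240.0°, 0.2000·sin240.0°, 0.0000) = (-0.1000, -0.1732, 0.0000)
subtract pairs → two planes through P
linear system: -0.5819x+0.3360y = 0.0000−0.1368z; -0.5879x+-0.3464y = 0.0012−0.0684z
det = 0.3991;  x = -0.0010+0.1763z,  y = -0.0018+-0.1018z
quadratic in z: (1.0415)z²+(0.0000)z+(-0.1208)=0, √Δ=0.7094 → z ∈ {-0.3406, 0.3406}; z = -0.3406 (taking z<0)
x = -0.0611, y = 0.0329

(-0.0611, 0.0329, -0.3406)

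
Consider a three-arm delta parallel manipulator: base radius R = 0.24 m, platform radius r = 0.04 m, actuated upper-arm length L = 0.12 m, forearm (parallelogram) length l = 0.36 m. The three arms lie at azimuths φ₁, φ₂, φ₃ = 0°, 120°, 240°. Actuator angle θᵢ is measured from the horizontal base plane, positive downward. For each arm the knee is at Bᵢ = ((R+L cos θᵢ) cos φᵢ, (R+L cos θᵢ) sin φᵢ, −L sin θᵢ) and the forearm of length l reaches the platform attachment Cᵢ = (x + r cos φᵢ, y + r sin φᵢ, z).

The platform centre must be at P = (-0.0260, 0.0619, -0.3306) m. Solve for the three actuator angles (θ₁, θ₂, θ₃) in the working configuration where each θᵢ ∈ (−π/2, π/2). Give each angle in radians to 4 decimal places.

θ₁ = 1.1347, θ₂ = 0.5238, θ₃ = 1.2222

φ1=0.0° → target in arm frame (-0.0260, 0.0619)
  A=0.2260, B=-0.3306, C=(l²−L²−A²−y'²−z²)/(2L)=-0.2042
  √(A²+B²)=0.4005;  θ1 = -0.9712+2.1058 ≈ 1.1347
φ2=120.0° → target in arm frame (0.0666, -0.0084)
  e−x'=0.1334;  (l²−L²−(e−x')²−y'²−z²)/2L = -0.0498
  γ=atan2(-0.3306,0.1334)=-1.1873;  ψ=arccos(-0.1398)=1.7111;  θ2=γ+ψ≈0.5238
arm 3 (φ=240.0°): x'=-0.0406, y'=-0.0535
  e−x'=0.2406;  (l²−L²−(e−x')²−y'²−z²)/2L = -0.2285
  √(A²+B²)=0.4089;  θ3 = -0.9417+2.1639 ≈ 1.2222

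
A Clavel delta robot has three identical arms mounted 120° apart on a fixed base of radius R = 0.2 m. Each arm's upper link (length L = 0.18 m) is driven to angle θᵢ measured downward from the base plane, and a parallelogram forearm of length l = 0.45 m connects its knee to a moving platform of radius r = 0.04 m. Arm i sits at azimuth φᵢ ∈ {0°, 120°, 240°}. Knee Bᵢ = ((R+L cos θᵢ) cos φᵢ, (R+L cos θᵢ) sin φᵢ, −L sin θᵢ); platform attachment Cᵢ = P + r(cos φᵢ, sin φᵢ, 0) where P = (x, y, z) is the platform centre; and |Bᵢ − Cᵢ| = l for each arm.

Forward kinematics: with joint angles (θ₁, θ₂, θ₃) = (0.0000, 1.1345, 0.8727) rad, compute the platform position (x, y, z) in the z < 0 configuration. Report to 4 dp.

(0.1627, -0.0450, -0.4111)

arm 1 at φ=0.0°: ρ1 = 0.3400;  O1 = (0.3400, 0.0000, 0.0000)
arm 2 at φ=120.0°: ρ2 = 0.2361;  O2 = (-0.1180, 0.2044, -0.1631)
arm 3 at φ=240.0°: ρ3 = 0.2757;  O3 = (-0.1378, -0.2388, -0.1379)
|O₂|²−|O₁|² = -0.0333;  |O₃|²−|O₁|² = -0.0206
[-0.9161 0.4089 -0.3263]·P = -0.0333;  [-0.9557 -0.4775 -0.2758]·P = -0.0206
Cramer: x(z) = 0.0293-0.3243z;  y(z) = -0.0156+0.0715z
into |P−O₁|² = l²: 1.1103z² + 0.1992z + -0.1057 = 0;  Δ = 0.5093;  z = -0.4111 or 0.2317 → z<0 root = -0.4111
x = 0.1627, y = -0.0450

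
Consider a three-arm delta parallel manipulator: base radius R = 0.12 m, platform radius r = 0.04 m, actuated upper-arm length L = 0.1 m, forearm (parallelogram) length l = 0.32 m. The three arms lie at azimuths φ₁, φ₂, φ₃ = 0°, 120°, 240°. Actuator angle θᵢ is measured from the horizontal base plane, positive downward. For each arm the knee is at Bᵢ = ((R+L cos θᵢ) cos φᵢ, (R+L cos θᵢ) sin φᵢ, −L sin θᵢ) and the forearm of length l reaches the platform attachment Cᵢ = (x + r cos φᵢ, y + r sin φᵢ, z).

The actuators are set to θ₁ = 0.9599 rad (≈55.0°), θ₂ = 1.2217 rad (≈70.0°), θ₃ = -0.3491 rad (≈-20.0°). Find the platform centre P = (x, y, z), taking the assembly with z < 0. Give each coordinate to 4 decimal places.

arm 1 at φ=0.0°: e+L cos θ1 = 0.1374;  S1 = (0.1374, 0.0000, -0.0819)
φ2=120.0°: virtual centre (-0.0571, 0.0989, -0.0940), radius l
S3 = (0.1740·cos240.0°, 0.1740·sin240.0°, 0.0342) = (-0.0870, -0.1507, 0.0342)
|S₂|²−|S₁|² = -0.0037;  |S₃|²−|S₁|² = 0.0059
linear system: -0.3889x+0.1978y = -0.0037−-0.0241z; -0.4487x+-0.3013y = 0.0059−0.2322z
Cramer: x(z) = -0.0002+0.1878z;  y(z) = -0.0191+0.4911z
into |P−S₁|² = l²: 1.2764z² + 0.0934z + -0.0764 = 0;  Δ = 0.3988;  z = -0.2839 or 0.2108 → z<0 root = -0.2839
x = -0.0535, y = -0.1586

(-0.0535, -0.1586, -0.2839)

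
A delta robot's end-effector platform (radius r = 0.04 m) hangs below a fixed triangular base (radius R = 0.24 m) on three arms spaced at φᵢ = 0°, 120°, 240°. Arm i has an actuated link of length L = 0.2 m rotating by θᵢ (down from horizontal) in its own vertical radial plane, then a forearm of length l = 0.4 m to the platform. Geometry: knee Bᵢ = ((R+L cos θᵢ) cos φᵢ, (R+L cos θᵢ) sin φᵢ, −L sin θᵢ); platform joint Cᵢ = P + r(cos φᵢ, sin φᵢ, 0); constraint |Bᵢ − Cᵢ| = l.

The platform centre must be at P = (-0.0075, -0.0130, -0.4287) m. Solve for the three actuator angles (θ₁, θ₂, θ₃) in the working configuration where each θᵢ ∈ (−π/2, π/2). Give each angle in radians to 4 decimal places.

θ₁ = 1.0472, θ₂ = 1.0472, θ₃ = 0.9598

arm 1 (φ=0.0°): x'=-0.0075, y'=-0.0130
  A cos θ + B sin θ = C:  0.2075·cos θ + -0.4287·sin θ = -0.2675
  γ=atan2(-0.4287,0.2075)=-1.1200;  ψ=arccos(-0.5617)=2.1672;  θ1=γ+ψ≈1.0472
rotate P by −φ2: (-0.0075, 0.0130, -0.4287)
  A=0.2075, B=-0.4287, C=(l²−L²−A²−y'²−z²)/(2L)=-0.2675
  θ2 = atan2(B,A) + arccos(C/0.4763) = 1.0472
φ3=240.0° → target in arm frame (0.0150, 0.0000)
  A=0.1850, B=-0.4287, C=(l²−L²−A²−y'²−z²)/(2L)=-0.2450
  √(A²+B²)=0.4669;  θ3 = -1.1634+2.1232 ≈ 0.9598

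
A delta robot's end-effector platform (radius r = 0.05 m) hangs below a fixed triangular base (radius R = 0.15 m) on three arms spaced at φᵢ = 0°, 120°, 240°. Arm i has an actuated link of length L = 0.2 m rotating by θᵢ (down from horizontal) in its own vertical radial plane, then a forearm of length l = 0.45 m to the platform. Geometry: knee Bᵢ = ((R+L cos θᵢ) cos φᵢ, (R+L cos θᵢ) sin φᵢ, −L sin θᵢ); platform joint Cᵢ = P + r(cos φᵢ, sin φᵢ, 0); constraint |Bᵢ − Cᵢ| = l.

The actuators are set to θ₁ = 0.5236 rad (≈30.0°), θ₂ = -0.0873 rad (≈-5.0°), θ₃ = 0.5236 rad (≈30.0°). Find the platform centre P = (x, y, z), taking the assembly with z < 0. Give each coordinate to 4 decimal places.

(-0.0557, 0.0965, -0.3915)

centre 1 = (0.2732·cos0.0°, 0.2732·sin0.0°, -0.1000) = (0.2732, 0.0000, -0.1000)
centre 2 = (0.2992·cos120.0°, 0.2992·sin120.0°, 0.0174) = (-0.1496, 0.2591, 0.0174)
centre 3 = (0.2732·cos240.0°, 0.2732·sin240.0°, -0.1000) = (-0.1366, -0.2366, -0.1000)
eliminate P² terms by subtracting sphere 1 from 2 and 3
plane₁₂: -0.8456x+0.5183y+0.2349z = 0.0052
det = 0.8250;  x = -0.0030+0.1347z,  y = 0.0052+-0.2334z
quadratic in z: (1.0726)z²+(0.1232)z+(-0.1162)=0, √Δ=0.7167 → z ∈ {-0.3915, 0.2767}; z = -0.3915 (taking z<0)
x = -0.0557, y = 0.0965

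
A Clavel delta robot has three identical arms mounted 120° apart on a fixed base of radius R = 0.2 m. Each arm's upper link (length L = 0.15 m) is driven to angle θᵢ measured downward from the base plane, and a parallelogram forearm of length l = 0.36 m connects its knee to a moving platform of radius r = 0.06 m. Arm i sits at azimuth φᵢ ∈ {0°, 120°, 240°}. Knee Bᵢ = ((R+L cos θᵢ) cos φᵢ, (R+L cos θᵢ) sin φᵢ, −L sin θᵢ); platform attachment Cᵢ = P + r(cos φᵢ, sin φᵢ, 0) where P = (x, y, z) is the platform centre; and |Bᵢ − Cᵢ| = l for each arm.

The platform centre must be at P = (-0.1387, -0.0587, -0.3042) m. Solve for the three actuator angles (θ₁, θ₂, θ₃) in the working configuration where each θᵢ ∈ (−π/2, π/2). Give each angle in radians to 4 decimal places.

φ1=0.0° → target in arm frame (-0.1387, -0.0587)
  A cos θ + B sin θ = C:  0.2787·cos θ + -0.3042·sin θ = -0.2219
  θ1 = atan2(B,A) + arccos(C/0.4126) = 1.3094
rotate P by −φ2: (0.0185, 0.1495, -0.3042)
  e−x'=0.1215;  (l²−L²−(e−x')²−y'²−z²)/2L = -0.0751
  θ2 = atan2(B,A) + arccos(C/0.3276) = 0.6114
φ3=240.0° → target in arm frame (0.1202, -0.0908)
  A cos θ + B sin θ = C:  0.0198·cos θ + -0.3042·sin θ = 0.0198
  θ3 = atan2(B,A) + arccos(C/0.3048) = 0.0001

θ₁ = 1.3094, θ₂ = 0.6114, θ₃ = 0.0001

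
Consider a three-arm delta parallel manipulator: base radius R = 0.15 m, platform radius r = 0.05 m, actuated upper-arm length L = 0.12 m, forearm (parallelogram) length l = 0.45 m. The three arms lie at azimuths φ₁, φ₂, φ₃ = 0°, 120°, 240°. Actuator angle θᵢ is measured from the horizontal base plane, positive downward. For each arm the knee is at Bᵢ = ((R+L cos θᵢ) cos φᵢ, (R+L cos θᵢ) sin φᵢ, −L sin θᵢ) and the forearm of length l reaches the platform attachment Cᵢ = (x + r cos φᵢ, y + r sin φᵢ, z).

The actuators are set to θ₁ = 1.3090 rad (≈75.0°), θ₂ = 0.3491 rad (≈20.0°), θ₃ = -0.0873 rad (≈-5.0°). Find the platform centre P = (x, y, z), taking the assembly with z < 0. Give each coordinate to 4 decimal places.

arm 1 at φ=0.0°: e+L cos θ1 = 0.1311;  O1 = (0.1311, 0.0000, -0.1159)
O2 = (0.2128·cos120.0°, 0.2128·sin120.0°, -0.0410) = (-0.1064, 0.1843, -0.0410)
arm 3 at φ=240.0°: e+L cos θ3 = 0.2195;  O3 = (-0.1098, -0.1901, 0.0105)
|O₂|²−|O₁|² = 0.0163;  |O₃|²−|O₁|² = 0.0177
linear system: -0.4749x+0.3685y = 0.0163−0.1497z; -0.4817x+-0.3803y = 0.0177−0.2527z
det = 0.3581;  x = -0.0356+0.4191z,  y = -0.0015+0.1338z
into |P−O₁|² = l²: 1.1936z² + 0.0918z + -0.1613 = 0;  Δ = 0.7785;  z = -0.4081 or 0.3312 → z<0 root = -0.4081
x = -0.2066, y = -0.0561

(-0.2066, -0.0561, -0.4081)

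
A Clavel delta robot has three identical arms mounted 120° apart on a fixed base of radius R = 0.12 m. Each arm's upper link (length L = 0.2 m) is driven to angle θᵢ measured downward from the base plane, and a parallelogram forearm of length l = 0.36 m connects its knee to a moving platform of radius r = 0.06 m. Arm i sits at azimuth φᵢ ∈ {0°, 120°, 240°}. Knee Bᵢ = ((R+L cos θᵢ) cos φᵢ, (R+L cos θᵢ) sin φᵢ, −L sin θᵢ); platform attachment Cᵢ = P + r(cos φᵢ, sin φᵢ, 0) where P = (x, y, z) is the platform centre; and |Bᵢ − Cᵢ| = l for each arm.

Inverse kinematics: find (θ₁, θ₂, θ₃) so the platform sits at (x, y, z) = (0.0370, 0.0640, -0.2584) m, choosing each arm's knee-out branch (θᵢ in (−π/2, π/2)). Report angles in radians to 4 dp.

rotate P by −φ1: (0.0370, 0.0640, -0.2584)
  e−x'=0.0230;  (l²−L²−(e−x')²−y'²−z²)/2L = 0.0455
  γ=atan2(-0.2584,0.0230)=-1.4820;  ψ=arccos(0.1754)=1.3945;  θ1=γ+ψ≈-0.0876
φ2=120.0° → target in arm frame (0.0369, -0.0640)
  e−x'=0.0231;  (l²−L²−(e−x')²−y'²−z²)/2L = 0.0455
  γ=atan2(-0.2584,0.0231)=-1.4817;  ψ=arccos(0.1753)=1.3945;  θ2=γ+ψ≈-0.0872
rotate P by −φ3: (-0.0739, 0.0000, -0.2584)
  A=0.1339, B=-0.2584, C=(l²−L²−A²−y'²−z²)/(2L)=0.0122
  √(A²+B²)=0.2910;  θ3 = -1.0926+1.5288 ≈ 0.4361

θ₁ = -0.0876, θ₂ = -0.0872, θ₃ = 0.4361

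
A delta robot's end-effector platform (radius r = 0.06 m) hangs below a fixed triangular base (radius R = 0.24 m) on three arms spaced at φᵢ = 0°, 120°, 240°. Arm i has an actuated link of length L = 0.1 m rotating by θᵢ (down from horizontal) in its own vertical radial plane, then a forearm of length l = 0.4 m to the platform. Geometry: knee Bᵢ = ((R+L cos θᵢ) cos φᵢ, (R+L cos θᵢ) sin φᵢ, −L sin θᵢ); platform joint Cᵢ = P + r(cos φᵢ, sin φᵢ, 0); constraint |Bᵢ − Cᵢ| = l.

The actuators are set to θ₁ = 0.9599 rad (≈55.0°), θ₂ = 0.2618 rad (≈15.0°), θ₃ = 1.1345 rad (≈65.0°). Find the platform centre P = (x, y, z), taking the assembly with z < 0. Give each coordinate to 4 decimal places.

(-0.0254, 0.0770, -0.3735)

S1 = (0.2374·cos0.0°, 0.2374·sin0.0°, -0.0819) = (0.2374, 0.0000, -0.0819)
φ2=120.0°: virtual centre (-0.1383, 0.2395, -0.0259), radius l
S3 = (0.2223·cos240.0°, 0.2223·sin240.0°, -0.0906) = (-0.1111, -0.1925, -0.0906)
subtract pairs → two planes through P
linear system: -0.7513x+0.4791y = 0.0141−0.1121z; -0.6970x+-0.3850y = -0.0054−-0.0174z
Cramer: x(z) = -0.0045+0.0558z;  y(z) = 0.0224-0.1464z
into |P−S₁|² = l²: 1.0245z² + 0.1303z + -0.0943 = 0;  Δ = 0.4033;  z = -0.3735 or 0.2464 → z<0 root = -0.3735
x = -0.0254, y = 0.0770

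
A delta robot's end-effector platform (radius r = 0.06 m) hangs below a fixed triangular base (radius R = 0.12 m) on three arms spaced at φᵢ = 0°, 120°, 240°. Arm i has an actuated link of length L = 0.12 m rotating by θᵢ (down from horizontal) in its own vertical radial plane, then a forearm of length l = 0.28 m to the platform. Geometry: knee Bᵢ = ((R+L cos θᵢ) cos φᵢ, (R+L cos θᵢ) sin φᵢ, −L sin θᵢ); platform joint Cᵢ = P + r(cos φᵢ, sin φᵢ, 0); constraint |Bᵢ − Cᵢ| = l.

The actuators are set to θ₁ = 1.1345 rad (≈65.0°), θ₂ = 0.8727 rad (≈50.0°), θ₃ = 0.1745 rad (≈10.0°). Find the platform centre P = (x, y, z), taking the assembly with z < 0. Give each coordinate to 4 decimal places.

(-0.0878, -0.0780, -0.2902)

S1 = (0.1107·cos0.0°, 0.1107·sin0.0°, -0.1088) = (0.1107, 0.0000, -0.1088)
arm 2 at φ=120.0°: ρ2 = 0.1371;  S2 = (-0.0686, 0.1188, -0.0919)
φ3=240.0°: virtual centre (-0.0891, -0.1543, -0.0208), radius l
eliminate P² terms by subtracting sphere 1 from 2 and 3
linear system: -0.3586x+0.2375y = 0.0032−0.0337z; -0.3996x+-0.3086y = 0.0081−0.1758z
det = 0.2056;  x = -0.0141+0.2537z,  y = -0.0080+0.2413z
sphere 1 gives Az²+Bz+C=0 with A=1.1226, B=0.1503, C=-0.0509;  B²−4AC=0.2513;  roots -0.2902, 0.1563;  negative root z = -0.2902
x = -0.0878, y = -0.0780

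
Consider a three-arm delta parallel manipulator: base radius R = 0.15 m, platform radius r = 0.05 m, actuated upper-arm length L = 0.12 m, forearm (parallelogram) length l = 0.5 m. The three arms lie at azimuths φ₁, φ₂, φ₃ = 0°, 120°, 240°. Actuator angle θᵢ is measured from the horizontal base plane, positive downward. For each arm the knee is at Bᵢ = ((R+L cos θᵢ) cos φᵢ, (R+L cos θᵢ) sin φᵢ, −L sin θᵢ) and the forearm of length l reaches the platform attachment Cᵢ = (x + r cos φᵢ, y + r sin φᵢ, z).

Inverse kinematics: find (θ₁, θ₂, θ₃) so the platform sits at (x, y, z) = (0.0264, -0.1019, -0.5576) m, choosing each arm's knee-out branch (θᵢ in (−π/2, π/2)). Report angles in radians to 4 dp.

rotate P by −φ1: (0.0264, -0.1019, -0.5576)
  e−x'=0.0736;  (l²−L²−(e−x')²−y'²−z²)/2L = -0.3797
  θ1 = atan2(B,A) + arccos(C/0.5624) = 0.8722
arm 2 (φ=120.0°): x'=-0.1014, y'=0.0281
  A cos θ + B sin θ = C:  0.2014·cos θ + -0.5576·sin θ = -0.4862
  √(A²+B²)=0.5929;  θ2 = -1.2241+2.5323 ≈ 1.3082
arm 3 (φ=240.0°): x'=0.0750, y'=0.0738
  A cos θ + B sin θ = C:  0.0250·cos θ + -0.5576·sin θ = -0.3391
  √(A²+B²)=0.5582;  θ3 = -1.5261+2.2238 ≈ 0.6977

θ₁ = 0.8722, θ₂ = 1.3082, θ₃ = 0.6977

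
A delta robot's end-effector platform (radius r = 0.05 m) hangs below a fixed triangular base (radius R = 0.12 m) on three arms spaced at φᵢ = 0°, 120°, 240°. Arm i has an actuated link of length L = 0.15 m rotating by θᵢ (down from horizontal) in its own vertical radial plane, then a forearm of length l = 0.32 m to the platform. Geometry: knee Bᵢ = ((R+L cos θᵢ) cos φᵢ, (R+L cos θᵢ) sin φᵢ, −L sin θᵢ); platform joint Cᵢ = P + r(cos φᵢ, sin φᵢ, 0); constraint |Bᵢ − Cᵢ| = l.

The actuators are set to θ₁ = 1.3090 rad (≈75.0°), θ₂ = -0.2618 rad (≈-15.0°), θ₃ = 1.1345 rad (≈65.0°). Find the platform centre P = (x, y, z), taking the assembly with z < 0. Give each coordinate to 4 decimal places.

(-0.1314, 0.1631, -0.2795)

O1 = (0.1088·cos0.0°, 0.1088·sin0.0°, -0.1449) = (0.1088, 0.0000, -0.1449)
O2 = (0.2149·cos120.0°, 0.2149·sin120.0°, 0.0388) = (-0.1074, 0.1861, 0.0388)
O3 = (0.1334·cos240.0°, 0.1334·sin240.0°, -0.1359) = (-0.0667, -0.1155, -0.1359)
eliminate P² terms by subtracting sphere 1 from 2 and 3
[-0.4325 0.3722 0.3674]·P = 0.0148;  [-0.3510 -0.2310 0.0179]·P = 0.0034
det = 0.2306;  x = -0.0204+0.3970z,  y = 0.0162+-0.5258z
quadratic in z: (1.4341)z²+(0.1702)z+(-0.0644)=0, √Δ=0.6314 → z ∈ {-0.2795, 0.1608}; z = -0.2795 (taking z<0)
x = -0.1314, y = 0.1631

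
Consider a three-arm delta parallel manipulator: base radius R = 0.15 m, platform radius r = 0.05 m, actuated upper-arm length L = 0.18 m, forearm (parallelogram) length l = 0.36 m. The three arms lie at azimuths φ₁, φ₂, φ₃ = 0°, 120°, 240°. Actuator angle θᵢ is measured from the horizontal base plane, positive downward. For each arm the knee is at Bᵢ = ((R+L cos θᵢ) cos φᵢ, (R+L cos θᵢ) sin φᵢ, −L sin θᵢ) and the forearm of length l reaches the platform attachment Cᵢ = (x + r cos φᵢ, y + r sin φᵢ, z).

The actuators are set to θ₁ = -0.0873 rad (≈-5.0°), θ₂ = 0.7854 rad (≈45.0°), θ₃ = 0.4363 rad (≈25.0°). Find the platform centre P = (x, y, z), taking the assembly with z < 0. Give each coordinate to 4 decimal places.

centre 1 = (0.2793·cos0.0°, 0.2793·sin0.0°, 0.0157) = (0.2793, 0.0000, 0.0157)
φ2=120.0°: virtual centre (-0.1136, 0.1968, -0.1273), radius l
centre 3 = (0.2631·cos240.0°, 0.2631·sin240.0°, -0.0761) = (-0.1316, -0.2279, -0.0761)
|centre ₂|²−|centre ₁|² = -0.0104;  |centre ₃|²−|centre ₁|² = -0.0032
[-0.7859 0.3937 -0.2859]·P = -0.0104;  [-0.8218 -0.4558 -0.1835]·P = -0.0032
det = 0.6817;  x = 0.0088+-0.2972z,  y = -0.0088+0.1331z
sphere 1 gives Az²+Bz+C=0 with A=1.1060, B=0.1270, C=-0.0561;  B²−4AC=0.2644;  roots -0.2899, 0.1750;  negative root z = -0.2899
x = 0.0950, y = -0.0474

(0.0950, -0.0474, -0.2899)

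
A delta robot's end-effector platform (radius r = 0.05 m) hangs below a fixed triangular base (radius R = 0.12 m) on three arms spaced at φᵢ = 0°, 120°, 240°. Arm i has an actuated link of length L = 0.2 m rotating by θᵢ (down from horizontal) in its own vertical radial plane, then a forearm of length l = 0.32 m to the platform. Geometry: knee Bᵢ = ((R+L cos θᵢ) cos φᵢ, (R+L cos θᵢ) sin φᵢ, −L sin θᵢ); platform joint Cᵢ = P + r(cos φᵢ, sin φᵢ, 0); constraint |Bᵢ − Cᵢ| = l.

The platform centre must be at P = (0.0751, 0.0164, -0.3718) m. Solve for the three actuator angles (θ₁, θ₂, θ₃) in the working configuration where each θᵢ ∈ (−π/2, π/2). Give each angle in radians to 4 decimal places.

θ₁ = 0.5236, θ₂ = 0.8726, θ₃ = 0.9599

arm 1 (φ=0.0°): x'=0.0751, y'=0.0164
  e−x'=-0.0051;  (l²−L²−(e−x')²−y'²−z²)/2L = -0.1903
  γ=atan2(-0.3718,-0.0051)=-1.5845;  ψ=arccos(-0.5119)=2.1081;  θ1=γ+ψ≈0.5236
rotate P by −φ2: (-0.0233, -0.0732, -0.3718)
  A cos θ + B sin θ = C:  0.0933·cos θ + -0.3718·sin θ = -0.2248
  γ=atan2(-0.3718,0.0933)=-1.3248;  ψ=arccos(-0.5864)=2.1974;  θ2=γ+ψ≈0.8726
φ3=240.0° → target in arm frame (-0.0518, 0.0568)
  e−x'=0.1218;  (l²−L²−(e−x')²−y'²−z²)/2L = -0.2347
  θ3 = atan2(B,A) + arccos(C/0.3912) = 0.9599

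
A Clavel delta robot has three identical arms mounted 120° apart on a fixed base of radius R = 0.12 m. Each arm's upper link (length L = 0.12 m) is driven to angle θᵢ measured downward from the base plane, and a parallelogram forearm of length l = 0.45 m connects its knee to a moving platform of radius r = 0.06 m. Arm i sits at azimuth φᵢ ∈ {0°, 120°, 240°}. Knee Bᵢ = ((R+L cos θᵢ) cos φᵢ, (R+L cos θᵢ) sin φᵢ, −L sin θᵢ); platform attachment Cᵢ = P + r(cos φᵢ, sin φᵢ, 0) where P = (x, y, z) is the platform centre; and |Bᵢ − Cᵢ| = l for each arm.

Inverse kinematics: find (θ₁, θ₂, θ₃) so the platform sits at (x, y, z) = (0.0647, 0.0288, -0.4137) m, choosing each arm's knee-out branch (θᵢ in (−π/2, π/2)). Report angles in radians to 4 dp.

θ₁ = -0.1742, θ₂ = 0.0874, θ₃ = 0.2621

φ1=0.0° → target in arm frame (0.0647, 0.0288)
  e−x'=-0.0047;  (l²−L²−(e−x')²−y'²−z²)/2L = 0.0671
  γ=atan2(-0.4137,-0.0047)=-1.5822;  ψ=arccos(0.1622)=1.4079;  θ1=γ+ψ≈-0.1742
rotate P by −φ2: (-0.0074, -0.0704, -0.4137)
  A cos θ + B sin θ = C:  0.0674·cos θ + -0.4137·sin θ = 0.0310
  γ=atan2(-0.4137,0.0674)=-1.4093;  ψ=arccos(0.0740)=1.4967;  θ2=γ+ψ≈0.0874
arm 3 (φ=240.0°): x'=-0.0573, y'=0.0416
  A=0.1173, B=-0.4137, C=(l²−L²−A²−y'²−z²)/(2L)=0.0061
  θ3 = atan2(B,A) + arccos(C/0.4300) = 0.2621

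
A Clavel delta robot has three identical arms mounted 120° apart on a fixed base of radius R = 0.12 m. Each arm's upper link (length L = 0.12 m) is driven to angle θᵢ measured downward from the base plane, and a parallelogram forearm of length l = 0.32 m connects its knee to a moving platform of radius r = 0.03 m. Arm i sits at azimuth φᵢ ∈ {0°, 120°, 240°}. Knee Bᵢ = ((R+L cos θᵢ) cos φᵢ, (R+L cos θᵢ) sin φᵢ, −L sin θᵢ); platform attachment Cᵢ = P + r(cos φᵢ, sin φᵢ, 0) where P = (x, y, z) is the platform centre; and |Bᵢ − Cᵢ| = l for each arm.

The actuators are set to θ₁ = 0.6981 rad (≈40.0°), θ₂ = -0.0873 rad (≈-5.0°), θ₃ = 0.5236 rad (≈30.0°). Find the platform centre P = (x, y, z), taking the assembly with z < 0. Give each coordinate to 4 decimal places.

arm 1 at φ=0.0°: (R−r)+L cos θ1 = 0.1819;  O1 = (0.1819, 0.0000, -0.0771)
O2 = (0.2095·cos120.0°, 0.2095·sin120.0°, 0.0105) = (-0.1048, 0.1815, 0.0105)
O3 = (0.1939·cos240.0°, 0.1939·sin240.0°, -0.0600) = (-0.0970, -0.1679, -0.0600)
|O₂|²−|O₁|² = 0.0050;  |O₃|²−|O₁|² = 0.0022
plane₁₂: -0.5734x+0.3629y+0.1752z = 0.0050
Cramer: x(z) = -0.0062+0.1804z;  y(z) = 0.0039-0.1976z
sphere 1 gives Az²+Bz+C=0 with A=1.0716, B=0.0848, C=-0.0610;  B²−4AC=0.2688;  roots -0.2815, 0.2023;  negative root z = -0.2815
x = -0.0570, y = 0.0595

(-0.0570, 0.0595, -0.2815)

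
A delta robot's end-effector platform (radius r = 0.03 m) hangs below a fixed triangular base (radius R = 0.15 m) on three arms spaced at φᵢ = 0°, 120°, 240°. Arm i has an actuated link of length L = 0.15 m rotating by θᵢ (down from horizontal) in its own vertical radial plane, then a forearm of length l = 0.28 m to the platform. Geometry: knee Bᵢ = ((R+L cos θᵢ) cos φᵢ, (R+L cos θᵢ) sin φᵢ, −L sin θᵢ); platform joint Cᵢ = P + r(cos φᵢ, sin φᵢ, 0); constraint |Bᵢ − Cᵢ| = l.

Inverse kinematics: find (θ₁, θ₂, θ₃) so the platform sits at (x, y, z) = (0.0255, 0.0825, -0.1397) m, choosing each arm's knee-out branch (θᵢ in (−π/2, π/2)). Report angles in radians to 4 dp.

θ₁ = 0.1744, θ₂ = -0.2619, θ₃ = 1.0474

rotate P by −φ1: (0.0255, 0.0825, -0.1397)
  A=0.0945, B=-0.1397, C=(l²−L²−A²−y'²−z²)/(2L)=0.0688
  θ1 = atan2(B,A) + arccos(C/0.1687) = 0.1744
φ2=120.0° → target in arm frame (0.0587, -0.0633)
  A cos θ + B sin θ = C:  0.0613·cos θ + -0.1397·sin θ = 0.0954
  √(A²+B²)=0.1526;  θ2 = -1.1573+0.8954 ≈ -0.2619
rotate P by −φ3: (-0.0842, -0.0192, -0.1397)
  e−x'=0.2042;  (l²−L²−(e−x')²−y'²−z²)/2L = -0.0189
  θ3 = atan2(B,A) + arccos(C/0.2474) = 1.0474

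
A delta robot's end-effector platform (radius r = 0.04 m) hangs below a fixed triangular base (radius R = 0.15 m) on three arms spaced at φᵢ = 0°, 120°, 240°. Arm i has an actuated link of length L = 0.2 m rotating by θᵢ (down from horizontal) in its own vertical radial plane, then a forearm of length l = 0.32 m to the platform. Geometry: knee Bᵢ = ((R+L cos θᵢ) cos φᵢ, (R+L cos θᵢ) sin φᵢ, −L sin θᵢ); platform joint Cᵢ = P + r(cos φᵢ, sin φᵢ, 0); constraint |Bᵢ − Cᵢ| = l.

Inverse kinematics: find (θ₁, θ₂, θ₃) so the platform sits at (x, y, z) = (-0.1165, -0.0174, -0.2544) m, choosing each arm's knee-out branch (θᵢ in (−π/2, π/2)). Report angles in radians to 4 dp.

θ₁ = 1.1344, θ₂ = 0.4365, θ₃ = 0.2618

arm 1 (φ=0.0°): x'=-0.1165, y'=-0.0174
  A=0.2265, B=-0.2544, C=(l²−L²−A²−y'²−z²)/(2L)=-0.1348
  √(A²+B²)=0.3406;  θ1 = -0.8433+1.9777 ≈ 1.1344
φ2=120.0° → target in arm frame (0.0432, 0.1096)
  A cos θ + B sin θ = C:  0.0668·cos θ + -0.2544·sin θ = -0.0470
  γ=atan2(-0.2544,0.0668)=-1.3139;  ψ=arccos(-0.1786)=1.7504;  θ2=γ+ψ≈0.4365
arm 3 (φ=240.0°): x'=0.0733, y'=-0.0922
  e−x'=0.0367;  (l²−L²−(e−x')²−y'²−z²)/2L = -0.0304
  θ3 = atan2(B,A) + arccos(C/0.2570) = 0.2618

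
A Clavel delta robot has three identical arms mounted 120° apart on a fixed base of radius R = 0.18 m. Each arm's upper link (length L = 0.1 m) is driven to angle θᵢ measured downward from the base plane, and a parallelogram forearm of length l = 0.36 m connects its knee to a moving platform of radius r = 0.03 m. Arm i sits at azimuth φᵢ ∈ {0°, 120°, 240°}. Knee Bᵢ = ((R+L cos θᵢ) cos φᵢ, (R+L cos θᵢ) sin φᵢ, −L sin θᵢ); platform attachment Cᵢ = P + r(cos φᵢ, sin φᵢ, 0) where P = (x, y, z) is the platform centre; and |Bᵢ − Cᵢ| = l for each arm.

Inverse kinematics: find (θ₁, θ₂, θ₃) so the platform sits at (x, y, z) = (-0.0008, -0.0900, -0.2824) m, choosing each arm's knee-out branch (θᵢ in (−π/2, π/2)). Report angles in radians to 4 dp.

φ1=0.0° → target in arm frame (-0.0008, -0.0900)
  e−x'=0.1508;  (l²−L²−(e−x')²−y'²−z²)/2L = 0.0450
  √(A²+B²)=0.3201;  θ1 = -1.0803+1.4296 ≈ 0.3493
φ2=120.0° → target in arm frame (-0.0775, 0.0457)
  e−x'=0.2275;  (l²−L²−(e−x')²−y'²−z²)/2L = -0.0701
  θ2 = atan2(B,A) + arccos(C/0.3627) = 0.8727
rotate P by −φ3: (0.0783, 0.0443, -0.2824)
  A=0.0717, B=-0.2824, C=(l²−L²−A²−y'²−z²)/(2L)=0.1638
  √(A²+B²)=0.2913;  θ3 = -1.3223+0.9739 ≈ -0.3484

θ₁ = 0.3493, θ₂ = 0.8727, θ₃ = -0.3484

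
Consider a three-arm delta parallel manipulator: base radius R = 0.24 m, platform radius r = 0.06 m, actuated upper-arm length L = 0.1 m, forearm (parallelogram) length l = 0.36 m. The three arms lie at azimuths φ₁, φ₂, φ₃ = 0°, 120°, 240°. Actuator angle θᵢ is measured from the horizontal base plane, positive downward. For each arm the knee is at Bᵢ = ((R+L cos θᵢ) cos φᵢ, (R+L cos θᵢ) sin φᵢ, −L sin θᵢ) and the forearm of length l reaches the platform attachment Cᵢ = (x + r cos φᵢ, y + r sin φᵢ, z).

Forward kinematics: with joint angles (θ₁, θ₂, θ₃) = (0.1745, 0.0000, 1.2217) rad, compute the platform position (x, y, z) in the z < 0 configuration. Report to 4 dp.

centre 1 = (0.2785·cos0.0°, 0.2785·sin0.0°, -0.0174) = (0.2785, 0.0000, -0.0174)
centre 2 = (0.2800·cos120.0°, 0.2800·sin120.0°, 0.0000) = (-0.1400, 0.2425, 0.0000)
arm 3 at φ=240.0°: e+L cos θ3 = 0.2142;  centre 3 = (-0.1071, -0.1855, -0.0940)
eliminate P² terms by subtracting sphere 1 from 2 and 3
plane₁₂: -0.8370x+0.4850y+0.0347z = 0.0005
Cramer: x(z) = 0.0161-0.0897z;  y(z) = 0.0289-0.2265z
sphere 1 gives Az²+Bz+C=0 with A=1.0593, B=0.0687, C=-0.0596;  B²−4AC=0.2573;  roots -0.2719, 0.2070;  negative root z = -0.2719
x = 0.0405, y = 0.0905

(0.0405, 0.0905, -0.2719)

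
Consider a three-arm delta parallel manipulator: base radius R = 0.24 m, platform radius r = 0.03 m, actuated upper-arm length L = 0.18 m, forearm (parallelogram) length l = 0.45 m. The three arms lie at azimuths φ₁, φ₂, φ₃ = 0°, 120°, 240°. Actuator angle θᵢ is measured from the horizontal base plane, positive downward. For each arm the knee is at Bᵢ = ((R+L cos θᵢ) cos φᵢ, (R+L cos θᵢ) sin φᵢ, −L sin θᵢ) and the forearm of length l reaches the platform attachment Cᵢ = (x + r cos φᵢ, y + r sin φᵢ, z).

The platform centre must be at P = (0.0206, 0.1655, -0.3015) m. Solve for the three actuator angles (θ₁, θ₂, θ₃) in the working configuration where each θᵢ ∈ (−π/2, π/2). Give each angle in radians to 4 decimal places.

θ₁ = 0.4363, θ₂ = -0.3490, θ₃ = 1.2218

arm 1 (φ=0.0°): x'=0.0206, y'=0.1655
  A=0.1894, B=-0.3015, C=(l²−L²−A²−y'²−z²)/(2L)=0.0443
  γ=atan2(-0.3015,0.1894)=-1.0099;  ψ=arccos(0.1243)=1.4462;  θ1=γ+ψ≈0.4363
φ2=120.0° → target in arm frame (0.1330, -0.1006)
  A cos θ + B sin θ = C:  0.0770·cos θ + -0.3015·sin θ = 0.1754
  γ=atan2(-0.3015,0.0770)=-1.3208;  ψ=arccos(0.5638)=0.9719;  θ2=γ+ψ≈-0.3490
rotate P by −φ3: (-0.1536, -0.0649, -0.3015)
  A cos θ + B sin θ = C:  0.3636·cos θ + -0.3015·sin θ = -0.1590
  θ3 = atan2(B,A) + arccos(C/0.4724) = 1.2218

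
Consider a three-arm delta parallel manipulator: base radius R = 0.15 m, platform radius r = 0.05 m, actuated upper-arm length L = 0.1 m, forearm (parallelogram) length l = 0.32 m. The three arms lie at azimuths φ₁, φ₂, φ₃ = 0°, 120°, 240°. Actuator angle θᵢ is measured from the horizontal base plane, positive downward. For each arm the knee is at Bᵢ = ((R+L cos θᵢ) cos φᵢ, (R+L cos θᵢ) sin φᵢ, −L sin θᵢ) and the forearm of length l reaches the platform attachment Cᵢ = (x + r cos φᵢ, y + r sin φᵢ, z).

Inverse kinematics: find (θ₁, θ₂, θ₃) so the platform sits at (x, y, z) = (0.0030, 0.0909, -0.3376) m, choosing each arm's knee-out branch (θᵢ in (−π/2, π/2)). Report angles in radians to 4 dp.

arm 1 (φ=0.0°): x'=0.0030, y'=0.0909
  A=0.0970, B=-0.3376, C=(l²−L²−A²−y'²−z²)/(2L)=-0.1962
  θ1 = atan2(B,A) + arccos(C/0.3513) = 0.8725
φ2=120.0° → target in arm frame (0.0772, -0.0480)
  e−x'=0.0228;  (l²−L²−(e−x')²−y'²−z²)/2L = -0.1220
  √(A²+B²)=0.3384;  θ2 = -1.5034+1.9397 ≈ 0.4363
rotate P by −φ3: (-0.0802, -0.0429, -0.3376)
  e−x'=0.1802;  (l²−L²−(e−x')²−y'²−z²)/2L = -0.2794
  √(A²+B²)=0.3827;  θ3 = -1.0805+2.3894 ≈ 1.3090

θ₁ = 0.8725, θ₂ = 0.4363, θ₃ = 1.3090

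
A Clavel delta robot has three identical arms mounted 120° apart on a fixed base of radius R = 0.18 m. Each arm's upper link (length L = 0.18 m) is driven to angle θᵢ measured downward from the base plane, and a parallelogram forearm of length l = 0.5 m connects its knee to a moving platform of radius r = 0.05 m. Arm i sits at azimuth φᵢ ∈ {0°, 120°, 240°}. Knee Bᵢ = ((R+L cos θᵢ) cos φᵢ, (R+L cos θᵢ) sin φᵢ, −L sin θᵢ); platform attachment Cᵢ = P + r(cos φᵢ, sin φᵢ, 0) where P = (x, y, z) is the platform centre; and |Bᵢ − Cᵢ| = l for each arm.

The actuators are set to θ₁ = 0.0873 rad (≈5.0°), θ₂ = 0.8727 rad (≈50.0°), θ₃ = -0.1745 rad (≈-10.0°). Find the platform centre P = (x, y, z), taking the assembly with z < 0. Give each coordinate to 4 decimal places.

S1 = (0.3093·cos0.0°, 0.3093·sin0.0°, -0.0157) = (0.3093, 0.0000, -0.0157)
S2 = (0.2457·cos120.0°, 0.2457·sin120.0°, -0.1379) = (-0.1228, 0.2128, -0.1379)
φ3=240.0°: virtual centre (-0.1536, -0.2661, 0.0313), radius l
subtract pairs → two planes through P
linear system: -0.8643x+0.4256y = -0.0165−-0.2444z; -0.9259x+-0.5322y = -0.0005−0.0939z
Cramer: x(z) = 0.0106-0.1055z;  y(z) = -0.0174+0.3600z
into |P−S₁|² = l²: 1.1407z² + 0.0819z + -0.1602 = 0;  Δ = 0.7377;  z = -0.4124 or 0.3406 → z<0 root = -0.4124
x = 0.0541, y = -0.1658

(0.0541, -0.1658, -0.4124)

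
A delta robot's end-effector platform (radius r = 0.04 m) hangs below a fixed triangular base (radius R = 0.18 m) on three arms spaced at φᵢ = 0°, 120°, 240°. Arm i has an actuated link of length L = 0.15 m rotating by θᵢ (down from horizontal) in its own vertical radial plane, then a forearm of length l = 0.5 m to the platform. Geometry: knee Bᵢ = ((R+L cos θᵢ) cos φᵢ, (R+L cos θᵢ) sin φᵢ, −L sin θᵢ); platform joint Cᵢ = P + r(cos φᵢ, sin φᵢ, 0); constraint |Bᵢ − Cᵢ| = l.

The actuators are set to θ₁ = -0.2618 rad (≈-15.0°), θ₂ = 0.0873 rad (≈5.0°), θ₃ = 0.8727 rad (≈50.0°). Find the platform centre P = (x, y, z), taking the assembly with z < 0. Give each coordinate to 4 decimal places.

(0.1169, 0.1165, -0.4175)

centre 1 = (0.2849·cos0.0°, 0.2849·sin0.0°, 0.0388) = (0.2849, 0.0000, 0.0388)
centre 2 = (0.2894·cos120.0°, 0.2894·sin120.0°, -0.0131) = (-0.1447, 0.2507, -0.0131)
φ3=240.0°: virtual centre (-0.1182, -0.2047, -0.1149), radius l
eliminate P² terms by subtracting sphere 1 from 2 and 3
plane₁₂: -0.8592x+0.5013y+-0.1038z = 0.0013
Cramer: x(z) = 0.0083-0.2601z;  y(z) = 0.0168-0.2388z
quadratic in z: (1.1247)z²+(0.0582)z+(-0.1717)=0, √Δ=0.8808 → z ∈ {-0.4175, 0.3657}; z = -0.4175 (taking z<0)
x = 0.1169, y = 0.1165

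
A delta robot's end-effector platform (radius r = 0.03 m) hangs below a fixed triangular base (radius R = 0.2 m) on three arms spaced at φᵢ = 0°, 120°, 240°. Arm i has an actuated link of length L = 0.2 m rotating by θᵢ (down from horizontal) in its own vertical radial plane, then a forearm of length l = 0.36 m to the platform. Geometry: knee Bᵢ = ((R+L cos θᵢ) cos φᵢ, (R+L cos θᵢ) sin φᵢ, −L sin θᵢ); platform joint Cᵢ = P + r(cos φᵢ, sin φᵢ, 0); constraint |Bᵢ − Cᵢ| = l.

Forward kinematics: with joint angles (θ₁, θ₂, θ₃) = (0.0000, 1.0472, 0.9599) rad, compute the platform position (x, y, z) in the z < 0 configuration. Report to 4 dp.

(0.1153, -0.0119, -0.2541)

φ1=0.0°: virtual centre (0.3700, 0.0000, 0.0000), radius l
arm 2 at φ=120.0°: e+L cos θ2 = 0.2700;  S2 = (-0.1350, 0.2338, -0.1732)
φ3=240.0°: virtual centre (-0.1424, -0.2466, -0.1638), radius l
subtract pairs → two planes through P
linear system: -1.0100x+0.4677y = -0.0340−-0.3464z; -1.0247x+-0.4932y = -0.0290−-0.3277z
det = 0.9773;  x = 0.0310+-0.3316z,  y = -0.0057+0.0246z
into |P−S₁|² = l²: 1.1106z² + 0.2245z + -0.0147 = 0;  Δ = 0.1156;  z = -0.2541 or 0.0520 → z<0 root = -0.2541
x = 0.1153, y = -0.0119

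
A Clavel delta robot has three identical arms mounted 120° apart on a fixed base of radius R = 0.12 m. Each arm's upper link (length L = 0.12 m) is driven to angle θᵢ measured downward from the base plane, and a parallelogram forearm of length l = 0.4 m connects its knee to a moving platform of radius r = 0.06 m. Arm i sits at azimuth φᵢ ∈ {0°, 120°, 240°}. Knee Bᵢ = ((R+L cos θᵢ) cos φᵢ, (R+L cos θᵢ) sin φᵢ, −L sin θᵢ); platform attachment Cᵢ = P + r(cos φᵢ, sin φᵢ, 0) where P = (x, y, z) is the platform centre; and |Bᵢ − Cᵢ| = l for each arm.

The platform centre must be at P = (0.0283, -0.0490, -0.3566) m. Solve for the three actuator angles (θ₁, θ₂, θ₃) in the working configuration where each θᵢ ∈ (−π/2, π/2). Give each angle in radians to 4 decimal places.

θ₁ = -0.0872, θ₂ = 0.2622, θ₃ = -0.0871

arm 1 (φ=0.0°): x'=0.0283, y'=-0.0490
  e−x'=0.0317;  (l²−L²−(e−x')²−y'²−z²)/2L = 0.0626
  γ=atan2(-0.3566,0.0317)=-1.4821;  ψ=arccos(0.1749)=1.3950;  θ1=γ+ψ≈-0.0872
rotate P by −φ2: (-0.0566, 0.0000, -0.3566)
  A cos θ + B sin θ = C:  0.1166·cos θ + -0.3566·sin θ = 0.0202
  θ2 = atan2(B,A) + arccos(C/0.3752) = 0.2622
φ3=240.0° → target in arm frame (0.0283, 0.0490)
  e−x'=0.0317;  (l²−L²−(e−x')²−y'²−z²)/2L = 0.0626
  √(A²+B²)=0.3580;  θ3 = -1.4821+1.3950 ≈ -0.0871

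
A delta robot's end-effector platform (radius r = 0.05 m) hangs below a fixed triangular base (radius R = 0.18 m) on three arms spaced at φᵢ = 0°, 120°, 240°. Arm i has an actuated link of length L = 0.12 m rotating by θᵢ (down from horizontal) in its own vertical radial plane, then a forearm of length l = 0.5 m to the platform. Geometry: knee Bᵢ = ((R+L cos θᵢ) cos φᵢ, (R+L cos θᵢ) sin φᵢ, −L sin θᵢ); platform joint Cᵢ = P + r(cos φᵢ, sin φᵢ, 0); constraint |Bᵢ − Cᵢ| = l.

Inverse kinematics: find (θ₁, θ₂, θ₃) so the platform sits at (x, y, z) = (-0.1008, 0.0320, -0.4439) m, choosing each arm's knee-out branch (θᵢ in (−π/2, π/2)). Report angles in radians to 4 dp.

θ₁ = 0.6109, θ₂ = -0.1747, θ₃ = 0.0873

φ1=0.0° → target in arm frame (-0.1008, 0.0320)
  A cos θ + B sin θ = C:  0.2308·cos θ + -0.4439·sin θ = -0.0656
  √(A²+B²)=0.5003;  θ1 = -1.0913+1.7023 ≈ 0.6109
φ2=120.0° → target in arm frame (0.0781, 0.0713)
  e−x'=0.0519;  (l²−L²−(e−x')²−y'²−z²)/2L = 0.1282
  θ2 = atan2(B,A) + arccos(C/0.4469) = -0.1747
rotate P by −φ3: (0.0227, -0.1033, -0.4439)
  A=0.1073, B=-0.4439, C=(l²−L²−A²−y'²−z²)/(2L)=0.0682
  γ=atan2(-0.4439,0.1073)=-1.3336;  ψ=arccos(0.1493)=1.4209;  θ3=γ+ψ≈0.0873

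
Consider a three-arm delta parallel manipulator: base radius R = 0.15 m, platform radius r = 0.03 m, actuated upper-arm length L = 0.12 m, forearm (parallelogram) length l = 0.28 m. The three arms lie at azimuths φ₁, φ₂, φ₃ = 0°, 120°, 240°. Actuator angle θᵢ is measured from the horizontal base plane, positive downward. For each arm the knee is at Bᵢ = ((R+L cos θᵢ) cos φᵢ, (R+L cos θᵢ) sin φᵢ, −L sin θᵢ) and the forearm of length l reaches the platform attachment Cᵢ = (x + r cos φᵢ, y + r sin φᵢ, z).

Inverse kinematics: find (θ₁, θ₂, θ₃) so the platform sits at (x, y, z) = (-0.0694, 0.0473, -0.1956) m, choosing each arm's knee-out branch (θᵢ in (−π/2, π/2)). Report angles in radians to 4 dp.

θ₁ = 0.9597, θ₂ = -0.2622, θ₃ = 0.5234

rotate P by −φ1: (-0.0694, 0.0473, -0.1956)
  A=0.1894, B=-0.1956, C=(l²−L²−A²−y'²−z²)/(2L)=-0.0515
  θ1 = atan2(B,A) + arccos(C/0.2723) = 0.9597
arm 2 (φ=120.0°): x'=0.0757, y'=0.0365
  A cos θ + B sin θ = C:  0.0443·cos θ + -0.1956·sin θ = 0.0935
  γ=atan2(-0.1956,0.0443)=-1.3479;  ψ=arccos(0.4663)=1.0857;  θ2=γ+ψ≈-0.2622
φ3=240.0° → target in arm frame (-0.0063, -0.0838)
  A=0.1263, B=-0.1956, C=(l²−L²−A²−y'²−z²)/(2L)=0.0116
  γ=atan2(-0.1956,0.1263)=-0.9976;  ψ=arccos(0.0498)=1.5210;  θ3=γ+ψ≈0.5234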